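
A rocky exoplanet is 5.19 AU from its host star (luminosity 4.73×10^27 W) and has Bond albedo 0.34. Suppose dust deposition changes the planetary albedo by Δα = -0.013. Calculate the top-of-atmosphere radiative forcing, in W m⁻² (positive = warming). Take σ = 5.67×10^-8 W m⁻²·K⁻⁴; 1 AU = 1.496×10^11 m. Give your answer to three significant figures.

d = 5.19 × 1.496×10^11 m = 7.764×10^11 m.
Flux at the orbit: S = L/(4πd²) = 4.73×10^27/(4π·(7.76×10^11)²) = 624.4 W m⁻².
ΔF = −(S/4)Δα = −(624.4/4)×(-0.013) = 2.029 W m⁻².

2.03 W m⁻²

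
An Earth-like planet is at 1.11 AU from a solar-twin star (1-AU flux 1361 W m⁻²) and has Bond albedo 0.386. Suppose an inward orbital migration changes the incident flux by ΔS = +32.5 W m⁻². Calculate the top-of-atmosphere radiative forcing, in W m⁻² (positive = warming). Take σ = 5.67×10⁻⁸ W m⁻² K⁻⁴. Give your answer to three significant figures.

Flux at the orbit: S = 1361/(1.11)² = 1105 W m⁻².
Only a fraction (1−α) is absorbed and it's spread over 4πR², so ΔF = (1−α)ΔS/4 = 4.989 W m⁻².

4.99 W m⁻²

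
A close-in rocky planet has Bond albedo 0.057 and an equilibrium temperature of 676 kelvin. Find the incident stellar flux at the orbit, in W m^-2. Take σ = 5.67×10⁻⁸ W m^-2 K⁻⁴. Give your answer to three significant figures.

From S(1−α)/4 = σT⁴: S = 4σT⁴/(1−α).
The emitted flux is σT⁴ = 11840 W m^-2.
S = 4·11840/0.943 = 50220 W m^-2.

50200 W m^-2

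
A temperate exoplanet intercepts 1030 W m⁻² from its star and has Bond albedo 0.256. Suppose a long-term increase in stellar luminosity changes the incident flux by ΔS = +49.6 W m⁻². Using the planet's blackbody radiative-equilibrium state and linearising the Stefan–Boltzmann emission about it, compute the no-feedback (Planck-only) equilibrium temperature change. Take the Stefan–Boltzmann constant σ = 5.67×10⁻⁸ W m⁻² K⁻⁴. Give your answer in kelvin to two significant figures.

2.9 K

Unperturbed T_e = [1030·(1−0.256)/(4σ)]^¼ = 241.1 K.
Only a fraction (1−α) is absorbed and it's spread over 4πR², so ΔF = (1−α)ΔS/4 = 9.226 W m⁻².
The Planck feedback parameter is 4σT_e³ = 3.178 W m⁻²/K.
So ΔT₀ = 9.226/3.178 = 2.90 K.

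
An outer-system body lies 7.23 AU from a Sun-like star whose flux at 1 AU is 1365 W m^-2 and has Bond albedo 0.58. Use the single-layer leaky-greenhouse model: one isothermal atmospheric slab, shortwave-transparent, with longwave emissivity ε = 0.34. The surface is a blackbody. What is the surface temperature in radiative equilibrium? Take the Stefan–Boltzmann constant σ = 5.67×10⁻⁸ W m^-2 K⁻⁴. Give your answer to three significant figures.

Flux at the orbit: S = 1365/(7.23)² = 26.11 W m^-2.
The planet radiates to space at T_e = [S(1−α)/(4σ)]^(1/4) = 83.39 K.
For a single slab of emissivity ε, T_s⁴ = 2T_e⁴/(2−ε); thus T_s = 83.39·(1.205)^(1/4) = 87.37 K.

87.4 kelvin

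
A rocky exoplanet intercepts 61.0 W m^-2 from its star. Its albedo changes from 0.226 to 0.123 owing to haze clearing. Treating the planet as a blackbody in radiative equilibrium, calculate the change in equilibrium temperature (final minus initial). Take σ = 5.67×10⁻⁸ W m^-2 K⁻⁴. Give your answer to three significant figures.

3.81 kelvin

With α = 0.226, T₁ = 120.1 K.
With α = 0.123, T₂ = 123.9 K.
Change: 123.9 − 120.1 = 3.811 K.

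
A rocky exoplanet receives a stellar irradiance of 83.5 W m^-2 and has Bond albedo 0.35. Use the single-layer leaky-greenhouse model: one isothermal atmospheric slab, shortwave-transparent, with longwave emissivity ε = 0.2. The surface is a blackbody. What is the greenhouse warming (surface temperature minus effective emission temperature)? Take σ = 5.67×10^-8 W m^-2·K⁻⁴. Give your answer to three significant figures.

3.32 kelvin

At the top of the atmosphere, σT_e⁴ = S(1−α)/4 = 13.57 W m^-2, giving T_e = 124.4 K.
Surface balance with a leaky layer gives σT_s⁴ = σT_e⁴·2/(2−ε), so T_s = T_e·[2/(2−0.2)]^(1/4) = 127.7 K.
T_s − T_e = 127.7 − 124.4 = 3.320 K.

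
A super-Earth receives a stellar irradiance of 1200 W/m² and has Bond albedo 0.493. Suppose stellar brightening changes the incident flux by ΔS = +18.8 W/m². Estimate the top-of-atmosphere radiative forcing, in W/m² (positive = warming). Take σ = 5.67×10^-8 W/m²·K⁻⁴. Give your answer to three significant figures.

Only a fraction (1−α) is absorbed and it's spread over 4πR², so ΔF = (1−α)ΔS/4 = 2.383 W/m².

2.38 W/m²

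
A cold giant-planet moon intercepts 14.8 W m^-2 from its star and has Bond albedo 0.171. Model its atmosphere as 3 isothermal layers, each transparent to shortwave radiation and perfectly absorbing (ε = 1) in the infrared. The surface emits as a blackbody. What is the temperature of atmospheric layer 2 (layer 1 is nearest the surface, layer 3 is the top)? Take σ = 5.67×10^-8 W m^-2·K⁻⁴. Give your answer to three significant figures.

Top-of-atmosphere balance: σT_e⁴ = S(1−α)/4 = 3.067 W m^-2 → T_e = 85.76 K.
Each opaque layer satisfies 2T_j⁴ = T_{j−1}⁴ + T_{j+1}⁴, giving T_k⁴ = (N+1−k)T_e⁴.
With k = 2: T_2 = (3+1−2)^¼·85.76 K = 102.0 K.

102 K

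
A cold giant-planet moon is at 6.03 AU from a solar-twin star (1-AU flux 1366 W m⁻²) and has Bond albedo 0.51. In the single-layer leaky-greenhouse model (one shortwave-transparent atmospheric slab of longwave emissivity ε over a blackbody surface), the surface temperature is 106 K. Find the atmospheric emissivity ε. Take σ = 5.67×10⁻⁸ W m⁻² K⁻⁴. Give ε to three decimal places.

0.714

By the inverse-square law, S = 1366/6.03² = 37.57 W m⁻².
TOA balance gives T_e = 94.92 K.
T_s⁴ = T_e⁴·2/(2−ε) → ε = 2 − 2(T_e/T_s)⁴ = 2 − 2·(94.92/106)⁴ = 0.7142.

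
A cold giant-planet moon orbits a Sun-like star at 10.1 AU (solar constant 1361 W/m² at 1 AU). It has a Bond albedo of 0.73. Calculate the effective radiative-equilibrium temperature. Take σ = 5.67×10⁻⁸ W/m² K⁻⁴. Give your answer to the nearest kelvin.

63 K

By the inverse-square law, S = 1361/10.1² = 13.34 W/m².
Absorbed flux (global mean): S(1−α)/4 = 13.34·0.27/4 = 0.9006 W/m².
Balancing against σT⁴: T = (0.9006/5.67×10⁻⁸)^(1/4) = 63.13 K.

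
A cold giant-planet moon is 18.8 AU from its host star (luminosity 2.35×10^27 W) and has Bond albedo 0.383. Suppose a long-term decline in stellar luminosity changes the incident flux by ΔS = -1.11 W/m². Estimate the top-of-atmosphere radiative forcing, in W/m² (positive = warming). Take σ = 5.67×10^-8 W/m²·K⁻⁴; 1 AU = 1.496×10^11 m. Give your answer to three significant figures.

Orbital distance: d = 18.8 AU = 2.812×10^12 m.
S = L/(4πd²) = 23.64 W/m².
Only a fraction (1−α) is absorbed and it's spread over 4πR², so ΔF = (1−α)ΔS/4 = -0.1712 W/m².

-0.171 W/m²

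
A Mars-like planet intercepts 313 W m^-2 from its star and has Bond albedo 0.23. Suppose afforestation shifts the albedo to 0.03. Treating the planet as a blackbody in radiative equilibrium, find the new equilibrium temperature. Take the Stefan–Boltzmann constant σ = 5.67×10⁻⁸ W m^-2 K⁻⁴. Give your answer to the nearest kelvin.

191 K

With the new albedo, S(1−α₂)/4 = 75.90 W m^-2, so T₂ = 191.3 K.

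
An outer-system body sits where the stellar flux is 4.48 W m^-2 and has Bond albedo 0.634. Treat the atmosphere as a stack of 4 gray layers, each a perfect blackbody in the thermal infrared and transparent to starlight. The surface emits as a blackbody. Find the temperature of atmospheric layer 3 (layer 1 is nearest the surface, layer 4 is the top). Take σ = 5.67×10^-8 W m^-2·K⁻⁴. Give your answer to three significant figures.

61.7 K

Top-of-atmosphere balance: σT_e⁴ = S(1−α)/4 = 0.4099 W m^-2 → T_e = 51.85 K.
In the N-layer model, layer k (counted from the surface) has T_k = (N+1−k)^(1/4)·T_e.
With k = 3: T_3 = (4+1−3)^¼·51.85 K = 61.66 K.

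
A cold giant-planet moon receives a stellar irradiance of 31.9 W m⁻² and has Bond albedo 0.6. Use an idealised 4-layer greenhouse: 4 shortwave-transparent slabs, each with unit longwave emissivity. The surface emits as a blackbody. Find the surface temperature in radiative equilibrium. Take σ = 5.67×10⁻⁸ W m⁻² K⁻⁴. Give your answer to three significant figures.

130 K

OLR = S(1−α)/4 = 3.190 W m⁻²; the top layer radiates at T_e = 86.61 K.
With N = 4 opaque layers, T_s = (N+1)^(1/4)·T_e = 5^(1/4)·86.61 = 129.5 K.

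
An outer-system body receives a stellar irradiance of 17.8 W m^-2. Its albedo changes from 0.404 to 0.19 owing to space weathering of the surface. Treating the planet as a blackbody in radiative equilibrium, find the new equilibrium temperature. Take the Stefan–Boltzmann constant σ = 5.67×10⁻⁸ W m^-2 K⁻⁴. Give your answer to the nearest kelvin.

New equilibrium: T₂ = [(1−0.19)·17.80/(4σ)]^(1/4) = 89.29 K.

89 kelvin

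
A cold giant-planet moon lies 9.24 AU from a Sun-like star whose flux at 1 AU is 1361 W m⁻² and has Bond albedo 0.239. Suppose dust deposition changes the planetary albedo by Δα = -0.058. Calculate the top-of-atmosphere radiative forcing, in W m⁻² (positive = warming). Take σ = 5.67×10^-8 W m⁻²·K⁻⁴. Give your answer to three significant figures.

Flux at the orbit: S = 1361/(9.24)² = 15.94 W m⁻².
TOA radiative forcing: ΔF = −S·Δα/4 = −15.94·(-0.058)/4 = 0.2311 W m⁻².

0.231 W m⁻²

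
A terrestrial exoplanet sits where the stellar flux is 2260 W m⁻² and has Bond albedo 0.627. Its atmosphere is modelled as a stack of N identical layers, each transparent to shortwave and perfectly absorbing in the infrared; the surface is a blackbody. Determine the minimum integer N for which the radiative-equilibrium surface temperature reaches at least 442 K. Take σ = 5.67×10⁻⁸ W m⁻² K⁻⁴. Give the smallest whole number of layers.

OLR = S(1−α)/4 = 210.7 W m⁻²; the top layer radiates at T_e = 246.9 K.
Since T_s⁴ = (N+1)T_e⁴, we need N ≥ (T_s/T_e)⁴ − 1 = 9.269.
Rounding up, N = 10.

10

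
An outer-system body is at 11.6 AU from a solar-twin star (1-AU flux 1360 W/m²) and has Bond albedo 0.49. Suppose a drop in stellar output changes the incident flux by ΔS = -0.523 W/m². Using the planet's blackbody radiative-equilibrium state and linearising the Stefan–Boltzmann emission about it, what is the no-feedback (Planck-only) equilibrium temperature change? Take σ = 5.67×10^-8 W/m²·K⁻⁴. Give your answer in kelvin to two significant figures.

Irradiance scales as 1/d², so S = 1360 W/m² × (1/11.6)² = 10.11 W/m².
Unperturbed T_e = [10.11·(1−0.49)/(4σ)]^¼ = 69.05 K.
ΔF = Δ[S(1−α)]/4 = (1−0.49)·-0.523/4 = -0.06668 W/m².
The Planck feedback parameter is 4σT_e³ = 0.07465 W/m²/K.
ΔT₀ = ΔF/λ_P = -0.06668/0.07465 = -0.893 K.

-0.89 K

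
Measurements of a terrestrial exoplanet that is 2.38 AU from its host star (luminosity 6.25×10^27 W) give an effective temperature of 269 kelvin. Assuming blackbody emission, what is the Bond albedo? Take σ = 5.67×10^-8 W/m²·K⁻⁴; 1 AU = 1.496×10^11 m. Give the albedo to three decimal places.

d = 2.38 × 1.496×10^11 m = 3.560×10^11 m.
Spreading L over a sphere of radius d: S = 6.25×10^27/(4π·3.56×10^11²) = 3923 W/m².
Rearranging the radiative balance, α = 1 − 4σT⁴/S.
4σT⁴ = 4·5.67×10⁻⁸·(269)⁴ = 1188 W/m².
Hence α = 1 − 1188/3923 = 0.6973.

0.697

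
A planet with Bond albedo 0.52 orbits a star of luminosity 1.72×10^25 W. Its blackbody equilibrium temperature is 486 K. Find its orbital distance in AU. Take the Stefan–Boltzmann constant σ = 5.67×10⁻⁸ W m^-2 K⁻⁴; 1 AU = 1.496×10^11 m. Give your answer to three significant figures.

0.0482 AU

The flux needed for this T is 4σT⁴/(1−0.52) = 26360 W m^-2.
Then d = [L/(4πS)]^(1/2) = 7.206×10^9 m, i.e. 0.04817 AU.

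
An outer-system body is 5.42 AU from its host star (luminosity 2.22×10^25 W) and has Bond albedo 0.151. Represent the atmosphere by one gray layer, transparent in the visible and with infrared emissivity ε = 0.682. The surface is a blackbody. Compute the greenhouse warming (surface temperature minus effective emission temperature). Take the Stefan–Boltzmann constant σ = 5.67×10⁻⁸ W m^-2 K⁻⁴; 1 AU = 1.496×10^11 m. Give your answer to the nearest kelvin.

6 kelvin

d = 5.42 × 1.496×10^11 m = 8.108×10^11 m.
S = L/(4πd²) = 2.687 W m^-2.
The planet radiates to space at T_e = [S(1−α)/(4σ)]^(1/4) = 56.32 K.
For a single slab of emissivity ε, T_s⁴ = 2T_e⁴/(2−ε); thus T_s = 56.32·(1.517)^(1/4) = 62.51 K.
The atmosphere warms the surface by 6.188 K.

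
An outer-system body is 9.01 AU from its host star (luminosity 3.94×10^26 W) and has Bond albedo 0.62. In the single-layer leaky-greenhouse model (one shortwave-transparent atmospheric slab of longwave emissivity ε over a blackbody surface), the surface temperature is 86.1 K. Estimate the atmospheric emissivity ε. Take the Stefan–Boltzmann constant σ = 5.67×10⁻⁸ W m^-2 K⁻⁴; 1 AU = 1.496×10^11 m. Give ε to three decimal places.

Orbital distance: d = 9.01 AU = 1.348×10^12 m.
Flux at the orbit: S = L/(4πd²) = 3.94×10^26/(4π·(1.35×10^12)²) = 17.26 W m^-2.
Effective temperature: T_e = [S(1−α)/(4σ)]^(1/4) = 73.33 K.
Since (2−ε)/2 = (T_e/T_s)⁴ = 0.5261, ε = 0.9477.

0.948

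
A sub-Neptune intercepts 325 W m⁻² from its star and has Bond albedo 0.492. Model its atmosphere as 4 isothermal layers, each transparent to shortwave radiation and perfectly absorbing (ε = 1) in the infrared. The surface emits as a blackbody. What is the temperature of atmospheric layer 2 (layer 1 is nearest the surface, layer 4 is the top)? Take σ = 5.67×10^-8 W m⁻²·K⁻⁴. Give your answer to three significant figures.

216 K

The effective emission temperature is T_e = [S(1−α)/(4σ)]^¼ = 164.3 K.
Each opaque layer satisfies 2T_j⁴ = T_{j−1}⁴ + T_{j+1}⁴, giving T_k⁴ = (N+1−k)T_e⁴.
With k = 2: T_2 = (4+1−2)^¼·164.3 K = 216.2 K.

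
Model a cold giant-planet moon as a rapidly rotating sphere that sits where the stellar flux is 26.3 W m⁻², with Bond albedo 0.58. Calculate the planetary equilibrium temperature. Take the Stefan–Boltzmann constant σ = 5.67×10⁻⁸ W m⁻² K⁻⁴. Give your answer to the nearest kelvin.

84 K

Absorbed flux (global mean): S(1−α)/4 = 26.30·0.42/4 = 2.762 W m⁻².
Set σT⁴ = 2.762 → T = (2.762/σ)^(1/4) = 83.54 K.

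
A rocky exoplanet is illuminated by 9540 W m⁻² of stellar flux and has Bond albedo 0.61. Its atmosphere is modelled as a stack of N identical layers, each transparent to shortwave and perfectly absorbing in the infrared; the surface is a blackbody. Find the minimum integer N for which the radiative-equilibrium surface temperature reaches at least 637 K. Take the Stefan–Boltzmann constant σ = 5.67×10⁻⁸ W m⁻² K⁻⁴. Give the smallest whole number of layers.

The effective emission temperature is T_e = [S(1−α)/(4σ)]^¼ = 357.9 K.
T_s = (N+1)^(1/4)·T_e ≥ 637 K requires N+1 ≥ (T_s/T_e)⁴ = (637/357.9)⁴ = 10.037.
The minimum whole number is N = 10.

10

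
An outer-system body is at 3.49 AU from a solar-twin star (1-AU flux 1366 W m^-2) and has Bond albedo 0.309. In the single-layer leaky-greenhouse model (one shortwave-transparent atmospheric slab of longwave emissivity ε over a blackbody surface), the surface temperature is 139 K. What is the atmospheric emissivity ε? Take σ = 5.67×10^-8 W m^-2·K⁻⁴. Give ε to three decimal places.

0.169

Flux at the orbit: S = 1366/(3.49)² = 112.2 W m^-2.
TOA balance gives T_e = 136.0 K.
T_s⁴ = T_e⁴·2/(2−ε) → ε = 2 − 2(T_e/T_s)⁴ = 2 − 2·(136.0/139)⁴ = 0.1693.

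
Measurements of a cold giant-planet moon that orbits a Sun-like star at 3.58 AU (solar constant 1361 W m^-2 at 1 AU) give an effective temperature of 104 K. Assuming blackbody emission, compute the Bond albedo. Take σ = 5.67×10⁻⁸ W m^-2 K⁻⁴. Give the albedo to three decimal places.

0.750

Irradiance scales as 1/d², so S = 1361 W m^-2 × (1/3.58)² = 106.2 W m^-2.
Rearranging the radiative balance, α = 1 − 4σT⁴/S.
4σT⁴ = 4·5.67×10⁻⁸·(104)⁴ = 26.53 W m^-2.
1−α = 26.53/106.2 = 0.2499, so α = 0.7501.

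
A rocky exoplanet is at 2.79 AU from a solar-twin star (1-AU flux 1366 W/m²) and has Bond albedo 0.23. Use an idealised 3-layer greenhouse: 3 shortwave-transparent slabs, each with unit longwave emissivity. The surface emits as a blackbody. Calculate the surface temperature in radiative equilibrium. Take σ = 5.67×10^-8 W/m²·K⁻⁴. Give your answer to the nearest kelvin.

221 K

By the inverse-square law, S = 1366/2.79² = 175.5 W/m².
Top-of-atmosphere balance: σT_e⁴ = S(1−α)/4 = 33.78 W/m² → T_e = 156.2 K.
With N = 3 opaque layers, T_s = (N+1)^(1/4)·T_e = 4^(1/4)·156.2 = 220.9 K.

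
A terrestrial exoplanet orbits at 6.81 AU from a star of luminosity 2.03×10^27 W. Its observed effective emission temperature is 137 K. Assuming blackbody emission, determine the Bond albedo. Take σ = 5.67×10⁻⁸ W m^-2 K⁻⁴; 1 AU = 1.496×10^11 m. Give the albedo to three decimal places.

0.487

Orbital distance: d = 6.81 AU = 1.019×10^12 m.
Spreading L over a sphere of radius d: S = 2.03×10^27/(4π·1.02×10^12²) = 155.6 W m^-2.
Rearranging the radiative balance, α = 1 − 4σT⁴/S.
σT⁴ = 19.97 W m^-2, so 4σT⁴ = 79.90 W m^-2.
Hence α = 1 − 79.90/155.6 = 0.4867.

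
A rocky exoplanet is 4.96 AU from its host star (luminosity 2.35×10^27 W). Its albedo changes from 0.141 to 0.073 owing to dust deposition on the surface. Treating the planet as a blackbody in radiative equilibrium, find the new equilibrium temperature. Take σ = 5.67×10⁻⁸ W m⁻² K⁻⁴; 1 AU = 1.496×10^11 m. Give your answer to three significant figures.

193 K

Orbital distance: d = 4.96 AU = 7.420×10^11 m.
Spreading L over a sphere of radius d: S = 2.35×10^27/(4π·7.42×10^11²) = 339.6 W m⁻².
T₂ = [S(1−α₂)/(4σ)]^(1/4) = [339.6·0.927/(4σ)]^(1/4) = 193.0 K.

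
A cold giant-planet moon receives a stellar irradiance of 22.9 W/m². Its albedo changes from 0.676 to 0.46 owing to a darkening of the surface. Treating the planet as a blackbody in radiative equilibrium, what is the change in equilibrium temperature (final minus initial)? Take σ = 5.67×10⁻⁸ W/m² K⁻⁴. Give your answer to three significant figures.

10.3 kelvin

With α = 0.676, T₁ = 75.63 K.
With α = 0.46, T₂ = 85.93 K.
ΔT = T₂ − T₁ = 10.30 K.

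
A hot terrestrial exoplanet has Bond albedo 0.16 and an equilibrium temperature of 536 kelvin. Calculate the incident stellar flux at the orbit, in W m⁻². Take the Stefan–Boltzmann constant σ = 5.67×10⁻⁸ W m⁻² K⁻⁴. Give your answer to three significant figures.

From S(1−α)/4 = σT⁴: S = 4σT⁴/(1−α).
The emitted flux is σT⁴ = 4680 W m⁻².
S = 4·4680/0.84 = 22290 W m⁻².

22300 W m⁻²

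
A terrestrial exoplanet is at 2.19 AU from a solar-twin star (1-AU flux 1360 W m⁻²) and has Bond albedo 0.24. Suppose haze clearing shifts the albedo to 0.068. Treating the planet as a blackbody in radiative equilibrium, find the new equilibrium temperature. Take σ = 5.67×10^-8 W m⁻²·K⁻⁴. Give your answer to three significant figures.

185 K

Irradiance scales as 1/d², so S = 1360 W m⁻² × (1/2.19)² = 283.6 W m⁻².
With the new albedo, S(1−α₂)/4 = 66.07 W m⁻², so T₂ = 184.8 K.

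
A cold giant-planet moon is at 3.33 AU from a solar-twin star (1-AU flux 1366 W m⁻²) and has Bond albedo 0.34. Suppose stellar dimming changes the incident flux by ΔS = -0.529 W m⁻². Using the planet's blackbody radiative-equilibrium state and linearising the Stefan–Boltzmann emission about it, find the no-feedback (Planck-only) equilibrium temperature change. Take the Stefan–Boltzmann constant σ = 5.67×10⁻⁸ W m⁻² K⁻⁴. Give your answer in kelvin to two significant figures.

-0.15 K

Flux at the orbit: S = 1366/(3.33)² = 123.2 W m⁻².
Unperturbed T_e = [123.2·(1−0.34)/(4σ)]^¼ = 137.6 K.
ΔF = Δ[S(1−α)]/4 = (1−0.34)·-0.529/4 = -0.08728 W m⁻².
Linearising σT⁴ gives d(σT⁴)/dT = 4σT_e³ = 0.5909 W m⁻² per K.
ΔT₀ = ΔF/λ_P = -0.08728/0.5909 = -0.148 K.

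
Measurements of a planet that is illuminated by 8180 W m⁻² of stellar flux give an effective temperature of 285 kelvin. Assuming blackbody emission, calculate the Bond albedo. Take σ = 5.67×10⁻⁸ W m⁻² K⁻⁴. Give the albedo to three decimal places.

0.817

Energy balance: S(1−α)/4 = σT⁴, so 1−α = 4σT⁴/S.
4σT⁴ = 4·5.67×10⁻⁸·(285)⁴ = 1496 W m⁻².
Hence α = 1 − 1496/8180 = 0.8171.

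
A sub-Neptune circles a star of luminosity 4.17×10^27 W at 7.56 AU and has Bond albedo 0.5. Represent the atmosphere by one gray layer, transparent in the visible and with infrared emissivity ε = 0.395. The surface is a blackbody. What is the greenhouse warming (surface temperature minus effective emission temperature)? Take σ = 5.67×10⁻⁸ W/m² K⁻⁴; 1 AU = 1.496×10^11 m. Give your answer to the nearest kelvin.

d = 7.56 × 1.496×10^11 m = 1.131×10^12 m.
Flux at the orbit: S = L/(4πd²) = 4.17×10^27/(4π·(1.13×10^12)²) = 259.4 W/m².
The planet radiates to space at T_e = [S(1−α)/(4σ)]^(1/4) = 154.6 K.
Surface balance with a leaky layer gives σT_s⁴ = σT_e⁴·2/(2−ε), so T_s = T_e·[2/(2−0.395)]^(1/4) = 163.4 K.
The atmosphere warms the surface by 8.745 K.

9 K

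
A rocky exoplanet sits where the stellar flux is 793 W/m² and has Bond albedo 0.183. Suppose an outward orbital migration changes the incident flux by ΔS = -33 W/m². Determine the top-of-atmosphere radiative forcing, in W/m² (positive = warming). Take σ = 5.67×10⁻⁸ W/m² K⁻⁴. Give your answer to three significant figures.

Only a fraction (1−α) is absorbed and it's spread over 4πR², so ΔF = (1−α)ΔS/4 = -6.740 W/m².

-6.74 W/m²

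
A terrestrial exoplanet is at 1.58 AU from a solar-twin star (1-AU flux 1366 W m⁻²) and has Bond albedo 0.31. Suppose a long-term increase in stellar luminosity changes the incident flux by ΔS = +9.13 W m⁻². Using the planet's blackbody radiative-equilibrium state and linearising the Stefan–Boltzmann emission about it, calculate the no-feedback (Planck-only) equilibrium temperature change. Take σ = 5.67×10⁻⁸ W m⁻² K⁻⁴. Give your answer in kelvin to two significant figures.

0.84 K

Irradiance scales as 1/d², so S = 1366 W m⁻² × (1/1.58)² = 547.2 W m⁻².
The baseline emission temperature is T_e = 202.0 K.
Only a fraction (1−α) is absorbed and it's spread over 4πR², so ΔF = (1−α)ΔS/4 = 1.575 W m⁻².
Linearising σT⁴ gives d(σT⁴)/dT = 4σT_e³ = 1.869 W m⁻² per K.
Hence the no-feedback warming is ΔF/(4σT_e³) = 0.843 K.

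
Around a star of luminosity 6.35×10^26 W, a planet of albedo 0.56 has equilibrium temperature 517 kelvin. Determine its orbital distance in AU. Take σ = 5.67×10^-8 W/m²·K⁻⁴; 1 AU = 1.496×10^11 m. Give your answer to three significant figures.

The flux needed for this T is 4σT⁴/(1−0.56) = 36830 W/m².
From L = 4πd²S, d = √(6.35×10^26/(4π·36830)) = 3.704×10^10 m = 0.2476 AU.

0.248 AU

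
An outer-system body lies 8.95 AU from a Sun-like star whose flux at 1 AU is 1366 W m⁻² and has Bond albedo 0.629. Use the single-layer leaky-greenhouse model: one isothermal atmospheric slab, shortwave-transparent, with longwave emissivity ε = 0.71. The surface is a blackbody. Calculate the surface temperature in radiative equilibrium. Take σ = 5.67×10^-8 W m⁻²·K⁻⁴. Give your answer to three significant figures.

81.1 kelvin

Irradiance scales as 1/d², so S = 1366 W m⁻² × (1/8.95)² = 17.05 W m⁻².
At the top of the atmosphere, σT_e⁴ = S(1−α)/4 = 1.582 W m⁻², giving T_e = 72.67 K.
For a single slab of emissivity ε, T_s⁴ = 2T_e⁴/(2−ε); thus T_s = 72.67·(1.55)^(1/4) = 81.09 K.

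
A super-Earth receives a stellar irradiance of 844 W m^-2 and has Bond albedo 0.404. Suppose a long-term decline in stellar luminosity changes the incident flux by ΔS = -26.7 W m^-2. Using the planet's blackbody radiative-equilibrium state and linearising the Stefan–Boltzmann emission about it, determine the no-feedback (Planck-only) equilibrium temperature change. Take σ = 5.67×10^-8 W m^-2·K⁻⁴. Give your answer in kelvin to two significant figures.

-1.7 kelvin

The baseline emission temperature is T_e = 217.0 K.
ΔF = Δ[S(1−α)]/4 = (1−0.404)·-26.7/4 = -3.978 W m^-2.
Planck response: λ_P = 4σT_e³ = 4·5.67×10⁻⁸·(217.0)³ = 2.318 W m^-2/K.
ΔT₀ = ΔF/λ_P = -3.978/2.318 = -1.72 K.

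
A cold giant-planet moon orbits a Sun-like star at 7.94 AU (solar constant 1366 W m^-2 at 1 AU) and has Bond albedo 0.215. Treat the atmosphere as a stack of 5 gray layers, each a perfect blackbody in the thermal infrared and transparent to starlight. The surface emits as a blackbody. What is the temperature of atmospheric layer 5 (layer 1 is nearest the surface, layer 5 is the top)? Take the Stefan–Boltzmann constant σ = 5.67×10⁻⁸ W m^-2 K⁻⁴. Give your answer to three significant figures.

93.1 K

Irradiance scales as 1/d², so S = 1366 W m^-2 × (1/7.94)² = 21.67 W m^-2.
OLR = S(1−α)/4 = 4.252 W m^-2; the top layer radiates at T_e = 93.06 K.
The net upward flux σT_e⁴ is constant between every pair of levels, so T_k⁴ = (N+1−k)T_e⁴.
T_5 = (1)^(1/4)·93.06 = 93.06 K.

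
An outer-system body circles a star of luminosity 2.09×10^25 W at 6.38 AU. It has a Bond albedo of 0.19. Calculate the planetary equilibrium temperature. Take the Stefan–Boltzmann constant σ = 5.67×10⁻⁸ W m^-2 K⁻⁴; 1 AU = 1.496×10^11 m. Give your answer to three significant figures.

Orbital distance: d = 6.38 AU = 9.544×10^11 m.
S = L/(4πd²) = 1.826 W m^-2.
The planet absorbs (1−α)S over its disc πR² and re-emits over 4πR², so the mean absorbed flux is (1−0.19)·1.826/4 = 0.3697 W m^-2.
In equilibrium σT⁴ equals this, so T = 50.53 K.

50.5 kelvin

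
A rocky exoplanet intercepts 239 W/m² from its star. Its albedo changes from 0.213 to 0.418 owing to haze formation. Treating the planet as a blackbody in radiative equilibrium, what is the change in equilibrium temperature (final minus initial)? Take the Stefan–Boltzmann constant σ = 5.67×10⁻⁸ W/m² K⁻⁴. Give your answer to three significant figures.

-12.3 kelvin

Before: T₁ = [239.0·0.787/(4σ)]^(1/4) = 169.7 K.
Final:   T₂ = [S(1−0.418)/(4σ)]^(1/4) = 157.4 K.
ΔT = T₂ − T₁ = -12.33 K.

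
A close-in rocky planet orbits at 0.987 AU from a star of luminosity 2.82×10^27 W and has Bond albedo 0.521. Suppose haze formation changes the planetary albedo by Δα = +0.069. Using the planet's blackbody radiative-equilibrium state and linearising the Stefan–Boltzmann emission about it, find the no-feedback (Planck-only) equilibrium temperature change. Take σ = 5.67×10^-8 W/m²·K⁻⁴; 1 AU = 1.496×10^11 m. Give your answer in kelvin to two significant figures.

Orbital distance: d = 0.987 AU = 1.477×10^11 m.
Spreading L over a sphere of radius d: S = 2.82×10^27/(4π·1.48×10^11²) = 10290 W/m².
The baseline emission temperature is T_e = 384.0 K.
ΔF = −(S/4)Δα = −(10290/4)×(+0.069) = -177.6 W/m².
Linearising σT⁴ gives d(σT⁴)/dT = 4σT_e³ = 12.84 W/m² per K.
ΔT₀ = ΔF/λ_P = -177.6/12.84 = -13.8 K.

-14 K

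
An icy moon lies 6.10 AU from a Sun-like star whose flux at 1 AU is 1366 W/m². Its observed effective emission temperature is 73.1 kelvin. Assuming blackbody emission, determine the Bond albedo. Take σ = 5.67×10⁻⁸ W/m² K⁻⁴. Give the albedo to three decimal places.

Flux at the orbit: S = 1366/(6.10)² = 36.71 W/m².
From σT⁴ = S(1−α)/4 we invert for α: 1−α = 4σT⁴/S.
4σT⁴ = 4·5.67×10⁻⁸·(73.1)⁴ = 6.476 W/m².
1−α = 6.476/36.71 = 0.1764, so α = 0.8236.

0.824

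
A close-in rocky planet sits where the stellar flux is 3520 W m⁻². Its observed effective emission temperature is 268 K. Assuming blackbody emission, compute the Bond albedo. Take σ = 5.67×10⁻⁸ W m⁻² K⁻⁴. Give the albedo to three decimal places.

0.668

Energy balance: S(1−α)/4 = σT⁴, so 1−α = 4σT⁴/S.
4σT⁴ = 4·5.67×10⁻⁸·(268)⁴ = 1170 W m⁻².
1−α = 1170/3520 = 0.3324, so α = 0.6676.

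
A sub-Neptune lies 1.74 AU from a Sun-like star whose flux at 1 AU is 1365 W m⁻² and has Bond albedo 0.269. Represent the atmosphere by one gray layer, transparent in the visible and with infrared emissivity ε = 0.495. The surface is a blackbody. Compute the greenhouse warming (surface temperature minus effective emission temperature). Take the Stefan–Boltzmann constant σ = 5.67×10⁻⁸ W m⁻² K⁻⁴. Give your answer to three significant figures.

By the inverse-square law, S = 1365/1.74² = 450.9 W m⁻².
Effective emission temperature (TOA balance): σT_e⁴ = S(1−α)/4 = 82.39 W m⁻² → T_e = 195.2 K.
The surface balance (absorbed SW + ε·downward IR = σT_s⁴) with T_a⁴ = T_s⁴/2 reduces to T_s = T_e·[2/(2−ε)]^¼ = 209.6 K.
Greenhouse warming: T_s − T_e = 14.38 K.

14.4 kelvin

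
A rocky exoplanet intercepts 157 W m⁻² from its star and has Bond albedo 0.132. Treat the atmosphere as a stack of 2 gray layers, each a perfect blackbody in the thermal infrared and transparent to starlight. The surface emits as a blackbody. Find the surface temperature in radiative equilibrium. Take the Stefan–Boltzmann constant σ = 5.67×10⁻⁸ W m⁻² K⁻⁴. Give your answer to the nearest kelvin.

206 kelvin

Top-of-atmosphere balance: σT_e⁴ = S(1−α)/4 = 34.07 W m⁻² → T_e = 156.6 K.
For an N-layer opaque stack, T_s⁴ = (N+1)T_e⁴, hence T_s = (3)^(1/4)×156.6 K = 206.1 K.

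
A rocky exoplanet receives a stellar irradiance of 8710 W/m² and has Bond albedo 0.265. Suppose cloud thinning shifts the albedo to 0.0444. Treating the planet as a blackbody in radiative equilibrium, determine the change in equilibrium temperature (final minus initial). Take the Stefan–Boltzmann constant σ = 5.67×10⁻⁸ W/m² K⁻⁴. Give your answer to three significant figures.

27.8 K

With α = 0.265, T₁ = 409.9 K.
Final:   T₂ = [S(1−0.0444)/(4σ)]^(1/4) = 437.7 K.
Change: 437.7 − 409.9 = 27.80 K.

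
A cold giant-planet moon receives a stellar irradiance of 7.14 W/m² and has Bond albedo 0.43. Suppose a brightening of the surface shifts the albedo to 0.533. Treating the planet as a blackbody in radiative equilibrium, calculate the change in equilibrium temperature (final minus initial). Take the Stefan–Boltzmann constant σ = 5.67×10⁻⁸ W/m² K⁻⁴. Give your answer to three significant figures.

Initial: T₁ = [S(1−0.43)/(4σ)]^(1/4) = 65.09 K.
After:  T₂ = [7.140·0.467/(4σ)]^(1/4) = 61.92 K.
ΔT = T₂ − T₁ = -3.164 K.

-3.16 K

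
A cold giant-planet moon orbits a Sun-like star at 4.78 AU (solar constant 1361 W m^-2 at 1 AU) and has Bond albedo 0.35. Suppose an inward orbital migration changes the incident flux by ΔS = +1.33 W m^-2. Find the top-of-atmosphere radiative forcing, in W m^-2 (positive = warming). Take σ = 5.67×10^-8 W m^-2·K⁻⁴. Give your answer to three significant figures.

Flux at the orbit: S = 1361/(4.78)² = 59.57 W m^-2.
TOA radiative forcing: ΔF = (1−α)ΔS/4 = 0.65·(+1.33)/4 = 0.2161 W m^-2.

0.216 W m^-2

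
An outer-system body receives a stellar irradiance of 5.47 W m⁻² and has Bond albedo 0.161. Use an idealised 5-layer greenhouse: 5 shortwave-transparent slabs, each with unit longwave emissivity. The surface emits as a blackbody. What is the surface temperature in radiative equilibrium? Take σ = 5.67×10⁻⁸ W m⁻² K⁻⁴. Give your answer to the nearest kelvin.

Top-of-atmosphere balance: σT_e⁴ = S(1−α)/4 = 1.147 W m⁻² → T_e = 67.07 K.
Layer-by-layer balance gives σT_s⁴ = (N+1)σT_e⁴, so T_s = 6^¼·67.07 = 105.0 K.

105 K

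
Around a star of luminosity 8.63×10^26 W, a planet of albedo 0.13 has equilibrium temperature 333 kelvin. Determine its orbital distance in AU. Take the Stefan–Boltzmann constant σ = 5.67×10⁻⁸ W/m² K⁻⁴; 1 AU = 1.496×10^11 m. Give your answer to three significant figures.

0.978 AU

The flux needed for this T is 4σT⁴/(1−0.13) = 3206 W/m².
S = L/(4πd²) → d = √(L/4πS) = √(8.63×10^26/(4π·3206)) = 1.464×10^11 m = 0.9784 AU.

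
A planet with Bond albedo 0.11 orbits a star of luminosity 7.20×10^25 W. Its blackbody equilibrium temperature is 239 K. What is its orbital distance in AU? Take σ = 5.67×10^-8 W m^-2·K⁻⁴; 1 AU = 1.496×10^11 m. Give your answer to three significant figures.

0.555 AU

Required flux: S = 4σT⁴/(1−α) = 831.5 W m^-2.
Then d = [L/(4πS)]^(1/2) = 8.301×10^10 m, i.e. 0.5549 AU.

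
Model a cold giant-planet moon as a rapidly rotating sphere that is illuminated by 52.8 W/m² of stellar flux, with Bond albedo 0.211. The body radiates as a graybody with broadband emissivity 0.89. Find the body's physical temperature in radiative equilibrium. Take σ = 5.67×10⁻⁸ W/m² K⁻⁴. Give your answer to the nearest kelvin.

The planet absorbs (1−α)S over its disc πR² and re-emits over 4πR², so the mean absorbed flux is (1−0.211)·52.80/4 = 10.41 W/m².
Equating to εσT⁴ with ε = 0.89: T = (10.41/0.89σ)^(1/4) = 119.9 K.

120 kelvin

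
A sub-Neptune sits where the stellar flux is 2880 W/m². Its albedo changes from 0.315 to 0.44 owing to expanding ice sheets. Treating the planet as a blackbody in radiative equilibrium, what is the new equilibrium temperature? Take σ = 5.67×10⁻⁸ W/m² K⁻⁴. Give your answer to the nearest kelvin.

290 K

T₂ = [S(1−α₂)/(4σ)]^(1/4) = [2880·0.56/(4σ)]^(1/4) = 290.4 K.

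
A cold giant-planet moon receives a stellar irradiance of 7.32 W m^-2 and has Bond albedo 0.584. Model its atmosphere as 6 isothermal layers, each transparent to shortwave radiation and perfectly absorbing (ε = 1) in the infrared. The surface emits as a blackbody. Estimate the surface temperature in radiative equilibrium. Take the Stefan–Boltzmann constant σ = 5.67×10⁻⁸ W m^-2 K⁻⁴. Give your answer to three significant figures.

98.5 K

The effective emission temperature is T_e = [S(1−α)/(4σ)]^¼ = 60.53 K.
With N = 6 opaque layers, T_s = (N+1)^(1/4)·T_e = 7^(1/4)·60.53 = 98.46 K.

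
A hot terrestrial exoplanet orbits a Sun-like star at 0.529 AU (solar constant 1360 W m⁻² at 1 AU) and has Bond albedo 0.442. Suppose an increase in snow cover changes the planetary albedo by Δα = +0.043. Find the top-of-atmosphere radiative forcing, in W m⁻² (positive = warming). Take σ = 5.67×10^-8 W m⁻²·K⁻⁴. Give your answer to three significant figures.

Flux at the orbit: S = 1360/(0.529)² = 4860 W m⁻².
TOA radiative forcing: ΔF = −S·Δα/4 = −4860·(+0.043)/4 = -52.24 W m⁻².

-52.2 W m⁻²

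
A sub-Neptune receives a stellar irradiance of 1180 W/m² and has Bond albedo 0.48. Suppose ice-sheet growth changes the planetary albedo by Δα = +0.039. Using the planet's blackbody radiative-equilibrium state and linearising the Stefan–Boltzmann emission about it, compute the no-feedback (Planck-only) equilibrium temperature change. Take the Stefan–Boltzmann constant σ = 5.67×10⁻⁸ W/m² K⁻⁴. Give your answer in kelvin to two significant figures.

Reference equilibrium: T_e = [S(1−α)/(4σ)]^(1/4) = 228.1 K.
The change in absorbed flux is Δ[S(1−α)/4] = −SΔα/4 = -11.51 W/m².
The Planck feedback parameter is 4σT_e³ = 2.690 W/m²/K.
Hence the no-feedback warming is ΔF/(4σT_e³) = -4.28 K.

-4.3 K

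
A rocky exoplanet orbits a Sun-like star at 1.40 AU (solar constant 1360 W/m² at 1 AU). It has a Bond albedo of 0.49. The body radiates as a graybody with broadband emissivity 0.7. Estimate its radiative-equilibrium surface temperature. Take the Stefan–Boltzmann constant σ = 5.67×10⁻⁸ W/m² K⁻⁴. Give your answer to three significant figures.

217 K

Flux at the orbit: S = 1360/(1.40)² = 693.9 W/m².
Averaging over the sphere, the absorbed flux is S(1−α)/4 = 88.47 W/m².
Radiative balance εσT⁴ = 88.47 gives T = [88.47/(0.7·σ)]^(1/4) = 217.3 K.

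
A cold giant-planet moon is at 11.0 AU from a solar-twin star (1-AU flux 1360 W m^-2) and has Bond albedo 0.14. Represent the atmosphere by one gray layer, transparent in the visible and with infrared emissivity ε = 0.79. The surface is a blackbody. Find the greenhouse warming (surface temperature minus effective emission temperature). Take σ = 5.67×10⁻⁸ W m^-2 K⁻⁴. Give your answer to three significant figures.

Flux at the orbit: S = 1360/(11.0)² = 11.24 W m^-2.
Effective emission temperature (TOA balance): σT_e⁴ = S(1−α)/4 = 2.417 W m^-2 → T_e = 80.80 K.
The surface balance (absorbed SW + ε·downward IR = σT_s⁴) with T_a⁴ = T_s⁴/2 reduces to T_s = T_e·[2/(2−ε)]^¼ = 91.61 K.
Greenhouse warming: T_s − T_e = 10.82 K.

10.8 kelvin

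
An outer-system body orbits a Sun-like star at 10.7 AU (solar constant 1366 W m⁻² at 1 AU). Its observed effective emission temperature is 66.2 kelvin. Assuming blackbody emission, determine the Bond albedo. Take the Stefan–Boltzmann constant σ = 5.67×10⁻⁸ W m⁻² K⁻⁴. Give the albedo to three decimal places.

0.635

Irradiance scales as 1/d², so S = 1366 W m⁻² × (1/10.7)² = 11.93 W m⁻².
Energy balance: S(1−α)/4 = σT⁴, so 1−α = 4σT⁴/S.
σT⁴ = 1.089 W m⁻², so 4σT⁴ = 4.356 W m⁻².
Hence α = 1 − 4.356/11.93 = 0.6349.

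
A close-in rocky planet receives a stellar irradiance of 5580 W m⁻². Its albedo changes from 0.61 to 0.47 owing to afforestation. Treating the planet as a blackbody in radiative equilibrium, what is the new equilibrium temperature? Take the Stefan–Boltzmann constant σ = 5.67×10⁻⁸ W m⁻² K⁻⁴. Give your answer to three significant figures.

New equilibrium: T₂ = [(1−0.47)·5580/(4σ)]^(1/4) = 337.9 K.

338 K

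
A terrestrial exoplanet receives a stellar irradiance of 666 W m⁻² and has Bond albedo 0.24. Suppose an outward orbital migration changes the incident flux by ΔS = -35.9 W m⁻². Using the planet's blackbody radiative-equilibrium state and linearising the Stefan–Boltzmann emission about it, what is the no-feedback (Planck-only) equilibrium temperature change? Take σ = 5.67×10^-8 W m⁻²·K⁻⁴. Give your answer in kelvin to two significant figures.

Unperturbed T_e = [666.0·(1−0.24)/(4σ)]^¼ = 217.4 K.
TOA radiative forcing: ΔF = (1−α)ΔS/4 = 0.76·(-35.9)/4 = -6.821 W m⁻².
The Planck feedback parameter is 4σT_e³ = 2.329 W m⁻²/K.
Hence the no-feedback warming is ΔF/(4σT_e³) = -2.93 K.

-2.9 K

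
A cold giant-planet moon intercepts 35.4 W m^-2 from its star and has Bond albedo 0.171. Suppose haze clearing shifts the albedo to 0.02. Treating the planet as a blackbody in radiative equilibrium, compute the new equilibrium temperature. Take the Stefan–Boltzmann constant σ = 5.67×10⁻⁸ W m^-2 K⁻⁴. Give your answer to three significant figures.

111 K

New equilibrium: T₂ = [(1−0.02)·35.40/(4σ)]^(1/4) = 111.2 K.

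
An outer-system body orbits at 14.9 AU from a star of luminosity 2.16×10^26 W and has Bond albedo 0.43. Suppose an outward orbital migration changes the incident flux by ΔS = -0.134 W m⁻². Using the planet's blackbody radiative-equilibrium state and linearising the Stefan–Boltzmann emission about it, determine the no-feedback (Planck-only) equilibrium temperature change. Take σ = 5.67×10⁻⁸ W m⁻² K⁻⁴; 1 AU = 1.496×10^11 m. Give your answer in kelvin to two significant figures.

-0.53 K

Orbital distance: d = 14.9 AU = 2.229×10^12 m.
Spreading L over a sphere of radius d: S = 2.16×10^26/(4π·2.23×10^12²) = 3.459 W m⁻².
The baseline emission temperature is T_e = 54.30 K.
ΔF = Δ[S(1−α)]/4 = (1−0.43)·-0.134/4 = -0.01910 W m⁻².
The Planck feedback parameter is 4σT_e³ = 0.03631 W m⁻²/K.
So ΔT₀ = -0.01910/0.03631 = -0.526 K.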